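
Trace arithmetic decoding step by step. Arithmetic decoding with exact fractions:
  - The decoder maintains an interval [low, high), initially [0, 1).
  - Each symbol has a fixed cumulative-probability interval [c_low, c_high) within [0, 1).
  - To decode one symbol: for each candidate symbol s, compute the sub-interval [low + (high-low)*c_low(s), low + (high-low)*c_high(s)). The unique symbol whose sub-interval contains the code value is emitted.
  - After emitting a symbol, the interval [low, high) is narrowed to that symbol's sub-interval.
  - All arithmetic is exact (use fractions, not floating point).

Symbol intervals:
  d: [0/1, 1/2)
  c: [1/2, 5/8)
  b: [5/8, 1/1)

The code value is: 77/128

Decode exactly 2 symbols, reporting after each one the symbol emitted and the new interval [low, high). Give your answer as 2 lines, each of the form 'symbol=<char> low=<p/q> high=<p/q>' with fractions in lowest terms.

Answer: symbol=c low=1/2 high=5/8
symbol=b low=37/64 high=5/8

Derivation:
Step 1: interval [0/1, 1/1), width = 1/1 - 0/1 = 1/1
  'd': [0/1 + 1/1*0/1, 0/1 + 1/1*1/2) = [0/1, 1/2)
  'c': [0/1 + 1/1*1/2, 0/1 + 1/1*5/8) = [1/2, 5/8) <- contains code 77/128
  'b': [0/1 + 1/1*5/8, 0/1 + 1/1*1/1) = [5/8, 1/1)
  emit 'c', narrow to [1/2, 5/8)
Step 2: interval [1/2, 5/8), width = 5/8 - 1/2 = 1/8
  'd': [1/2 + 1/8*0/1, 1/2 + 1/8*1/2) = [1/2, 9/16)
  'c': [1/2 + 1/8*1/2, 1/2 + 1/8*5/8) = [9/16, 37/64)
  'b': [1/2 + 1/8*5/8, 1/2 + 1/8*1/1) = [37/64, 5/8) <- contains code 77/128
  emit 'b', narrow to [37/64, 5/8)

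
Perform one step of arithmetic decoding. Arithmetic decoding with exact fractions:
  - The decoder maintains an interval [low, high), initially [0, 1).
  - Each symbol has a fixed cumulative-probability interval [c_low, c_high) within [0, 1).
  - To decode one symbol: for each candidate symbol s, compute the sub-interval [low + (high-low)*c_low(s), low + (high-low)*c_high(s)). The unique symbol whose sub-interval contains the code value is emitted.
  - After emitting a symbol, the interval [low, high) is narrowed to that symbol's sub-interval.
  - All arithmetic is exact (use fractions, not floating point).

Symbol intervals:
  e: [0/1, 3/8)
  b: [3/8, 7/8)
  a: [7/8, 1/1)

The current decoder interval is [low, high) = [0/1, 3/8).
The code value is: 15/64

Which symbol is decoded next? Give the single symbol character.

Interval width = high − low = 3/8 − 0/1 = 3/8
Scaled code = (code − low) / width = (15/64 − 0/1) / 3/8 = 5/8
  e: [0/1, 3/8) 
  b: [3/8, 7/8) ← scaled code falls here ✓
  a: [7/8, 1/1) 

Answer: b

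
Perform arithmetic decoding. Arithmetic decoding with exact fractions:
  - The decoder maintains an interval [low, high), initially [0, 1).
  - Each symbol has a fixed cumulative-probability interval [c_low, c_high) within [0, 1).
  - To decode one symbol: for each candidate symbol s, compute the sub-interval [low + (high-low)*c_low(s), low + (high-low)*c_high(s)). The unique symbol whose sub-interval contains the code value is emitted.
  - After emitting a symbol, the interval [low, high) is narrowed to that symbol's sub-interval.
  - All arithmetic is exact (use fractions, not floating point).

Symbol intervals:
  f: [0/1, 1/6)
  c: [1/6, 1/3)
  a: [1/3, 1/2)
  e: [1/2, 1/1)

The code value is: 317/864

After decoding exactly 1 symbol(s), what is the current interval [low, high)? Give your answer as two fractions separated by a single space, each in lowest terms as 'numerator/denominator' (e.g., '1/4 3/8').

Answer: 1/3 1/2

Derivation:
Step 1: interval [0/1, 1/1), width = 1/1 - 0/1 = 1/1
  'f': [0/1 + 1/1*0/1, 0/1 + 1/1*1/6) = [0/1, 1/6)
  'c': [0/1 + 1/1*1/6, 0/1 + 1/1*1/3) = [1/6, 1/3)
  'a': [0/1 + 1/1*1/3, 0/1 + 1/1*1/2) = [1/3, 1/2) <- contains code 317/864
  'e': [0/1 + 1/1*1/2, 0/1 + 1/1*1/1) = [1/2, 1/1)
  emit 'a', narrow to [1/3, 1/2)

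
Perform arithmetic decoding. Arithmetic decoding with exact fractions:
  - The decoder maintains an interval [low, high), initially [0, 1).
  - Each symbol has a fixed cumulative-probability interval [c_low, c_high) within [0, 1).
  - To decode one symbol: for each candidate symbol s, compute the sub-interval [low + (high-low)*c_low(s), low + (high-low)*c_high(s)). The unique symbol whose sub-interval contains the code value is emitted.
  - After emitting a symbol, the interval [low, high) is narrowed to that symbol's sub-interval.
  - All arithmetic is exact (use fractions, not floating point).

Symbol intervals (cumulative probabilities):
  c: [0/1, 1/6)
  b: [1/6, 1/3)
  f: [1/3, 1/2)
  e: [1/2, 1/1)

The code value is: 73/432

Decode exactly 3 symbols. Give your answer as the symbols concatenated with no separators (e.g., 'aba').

Step 1: interval [0/1, 1/1), width = 1/1 - 0/1 = 1/1
  'c': [0/1 + 1/1*0/1, 0/1 + 1/1*1/6) = [0/1, 1/6)
  'b': [0/1 + 1/1*1/6, 0/1 + 1/1*1/3) = [1/6, 1/3) <- contains code 73/432
  'f': [0/1 + 1/1*1/3, 0/1 + 1/1*1/2) = [1/3, 1/2)
  'e': [0/1 + 1/1*1/2, 0/1 + 1/1*1/1) = [1/2, 1/1)
  emit 'b', narrow to [1/6, 1/3)
Step 2: interval [1/6, 1/3), width = 1/3 - 1/6 = 1/6
  'c': [1/6 + 1/6*0/1, 1/6 + 1/6*1/6) = [1/6, 7/36) <- contains code 73/432
  'b': [1/6 + 1/6*1/6, 1/6 + 1/6*1/3) = [7/36, 2/9)
  'f': [1/6 + 1/6*1/3, 1/6 + 1/6*1/2) = [2/9, 1/4)
  'e': [1/6 + 1/6*1/2, 1/6 + 1/6*1/1) = [1/4, 1/3)
  emit 'c', narrow to [1/6, 7/36)
Step 3: interval [1/6, 7/36), width = 7/36 - 1/6 = 1/36
  'c': [1/6 + 1/36*0/1, 1/6 + 1/36*1/6) = [1/6, 37/216) <- contains code 73/432
  'b': [1/6 + 1/36*1/6, 1/6 + 1/36*1/3) = [37/216, 19/108)
  'f': [1/6 + 1/36*1/3, 1/6 + 1/36*1/2) = [19/108, 13/72)
  'e': [1/6 + 1/36*1/2, 1/6 + 1/36*1/1) = [13/72, 7/36)
  emit 'c', narrow to [1/6, 37/216)

Answer: bcc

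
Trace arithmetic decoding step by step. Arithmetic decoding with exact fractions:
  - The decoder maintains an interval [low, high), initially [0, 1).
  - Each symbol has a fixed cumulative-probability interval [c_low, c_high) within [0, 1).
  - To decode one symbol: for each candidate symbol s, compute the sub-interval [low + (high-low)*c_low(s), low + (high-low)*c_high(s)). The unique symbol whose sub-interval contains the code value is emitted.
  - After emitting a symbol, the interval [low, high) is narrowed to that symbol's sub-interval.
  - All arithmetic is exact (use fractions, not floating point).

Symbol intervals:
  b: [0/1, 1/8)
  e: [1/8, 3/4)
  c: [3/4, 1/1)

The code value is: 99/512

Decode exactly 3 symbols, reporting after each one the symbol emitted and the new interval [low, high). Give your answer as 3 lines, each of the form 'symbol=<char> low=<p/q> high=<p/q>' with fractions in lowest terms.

Answer: symbol=e low=1/8 high=3/4
symbol=b low=1/8 high=13/64
symbol=c low=47/256 high=13/64

Derivation:
Step 1: interval [0/1, 1/1), width = 1/1 - 0/1 = 1/1
  'b': [0/1 + 1/1*0/1, 0/1 + 1/1*1/8) = [0/1, 1/8)
  'e': [0/1 + 1/1*1/8, 0/1 + 1/1*3/4) = [1/8, 3/4) <- contains code 99/512
  'c': [0/1 + 1/1*3/4, 0/1 + 1/1*1/1) = [3/4, 1/1)
  emit 'e', narrow to [1/8, 3/4)
Step 2: interval [1/8, 3/4), width = 3/4 - 1/8 = 5/8
  'b': [1/8 + 5/8*0/1, 1/8 + 5/8*1/8) = [1/8, 13/64) <- contains code 99/512
  'e': [1/8 + 5/8*1/8, 1/8 + 5/8*3/4) = [13/64, 19/32)
  'c': [1/8 + 5/8*3/4, 1/8 + 5/8*1/1) = [19/32, 3/4)
  emit 'b', narrow to [1/8, 13/64)
Step 3: interval [1/8, 13/64), width = 13/64 - 1/8 = 5/64
  'b': [1/8 + 5/64*0/1, 1/8 + 5/64*1/8) = [1/8, 69/512)
  'e': [1/8 + 5/64*1/8, 1/8 + 5/64*3/4) = [69/512, 47/256)
  'c': [1/8 + 5/64*3/4, 1/8 + 5/64*1/1) = [47/256, 13/64) <- contains code 99/512
  emit 'c', narrow to [47/256, 13/64)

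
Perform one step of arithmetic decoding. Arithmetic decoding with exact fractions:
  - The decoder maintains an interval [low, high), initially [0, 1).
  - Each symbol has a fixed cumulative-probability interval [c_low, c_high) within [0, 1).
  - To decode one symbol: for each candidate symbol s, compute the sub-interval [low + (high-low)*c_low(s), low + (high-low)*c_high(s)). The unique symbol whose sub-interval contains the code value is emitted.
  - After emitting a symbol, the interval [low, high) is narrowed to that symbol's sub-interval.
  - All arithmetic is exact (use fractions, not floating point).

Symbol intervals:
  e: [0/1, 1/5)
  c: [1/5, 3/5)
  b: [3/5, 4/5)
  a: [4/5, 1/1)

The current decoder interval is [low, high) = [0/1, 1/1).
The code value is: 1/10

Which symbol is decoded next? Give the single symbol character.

Answer: e

Derivation:
Interval width = high − low = 1/1 − 0/1 = 1/1
Scaled code = (code − low) / width = (1/10 − 0/1) / 1/1 = 1/10
  e: [0/1, 1/5) ← scaled code falls here ✓
  c: [1/5, 3/5) 
  b: [3/5, 4/5) 
  a: [4/5, 1/1) 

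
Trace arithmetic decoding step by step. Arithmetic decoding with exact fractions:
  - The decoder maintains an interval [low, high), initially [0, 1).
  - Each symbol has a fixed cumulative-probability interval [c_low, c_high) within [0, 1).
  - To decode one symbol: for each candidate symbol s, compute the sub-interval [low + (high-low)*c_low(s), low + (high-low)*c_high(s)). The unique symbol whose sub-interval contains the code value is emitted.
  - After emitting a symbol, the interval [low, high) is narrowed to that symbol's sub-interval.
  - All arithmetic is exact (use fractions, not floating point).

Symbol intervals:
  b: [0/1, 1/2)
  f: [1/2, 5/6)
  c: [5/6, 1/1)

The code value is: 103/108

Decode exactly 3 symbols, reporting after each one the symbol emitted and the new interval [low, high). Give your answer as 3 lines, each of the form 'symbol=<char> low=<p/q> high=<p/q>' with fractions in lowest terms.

Answer: symbol=c low=5/6 high=1/1
symbol=f low=11/12 high=35/36
symbol=f low=17/18 high=26/27

Derivation:
Step 1: interval [0/1, 1/1), width = 1/1 - 0/1 = 1/1
  'b': [0/1 + 1/1*0/1, 0/1 + 1/1*1/2) = [0/1, 1/2)
  'f': [0/1 + 1/1*1/2, 0/1 + 1/1*5/6) = [1/2, 5/6)
  'c': [0/1 + 1/1*5/6, 0/1 + 1/1*1/1) = [5/6, 1/1) <- contains code 103/108
  emit 'c', narrow to [5/6, 1/1)
Step 2: interval [5/6, 1/1), width = 1/1 - 5/6 = 1/6
  'b': [5/6 + 1/6*0/1, 5/6 + 1/6*1/2) = [5/6, 11/12)
  'f': [5/6 + 1/6*1/2, 5/6 + 1/6*5/6) = [11/12, 35/36) <- contains code 103/108
  'c': [5/6 + 1/6*5/6, 5/6 + 1/6*1/1) = [35/36, 1/1)
  emit 'f', narrow to [11/12, 35/36)
Step 3: interval [11/12, 35/36), width = 35/36 - 11/12 = 1/18
  'b': [11/12 + 1/18*0/1, 11/12 + 1/18*1/2) = [11/12, 17/18)
  'f': [11/12 + 1/18*1/2, 11/12 + 1/18*5/6) = [17/18, 26/27) <- contains code 103/108
  'c': [11/12 + 1/18*5/6, 11/12 + 1/18*1/1) = [26/27, 35/36)
  emit 'f', narrow to [17/18, 26/27)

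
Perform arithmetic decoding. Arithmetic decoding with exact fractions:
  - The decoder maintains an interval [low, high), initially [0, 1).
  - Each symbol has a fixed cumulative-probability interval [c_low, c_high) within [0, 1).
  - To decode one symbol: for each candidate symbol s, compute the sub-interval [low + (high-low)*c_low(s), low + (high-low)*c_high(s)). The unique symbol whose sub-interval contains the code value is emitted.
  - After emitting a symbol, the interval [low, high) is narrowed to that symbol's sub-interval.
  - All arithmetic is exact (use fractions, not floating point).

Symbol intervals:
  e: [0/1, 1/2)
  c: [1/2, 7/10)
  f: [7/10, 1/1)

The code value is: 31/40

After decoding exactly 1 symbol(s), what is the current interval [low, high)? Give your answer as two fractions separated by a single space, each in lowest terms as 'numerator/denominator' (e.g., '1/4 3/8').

Step 1: interval [0/1, 1/1), width = 1/1 - 0/1 = 1/1
  'e': [0/1 + 1/1*0/1, 0/1 + 1/1*1/2) = [0/1, 1/2)
  'c': [0/1 + 1/1*1/2, 0/1 + 1/1*7/10) = [1/2, 7/10)
  'f': [0/1 + 1/1*7/10, 0/1 + 1/1*1/1) = [7/10, 1/1) <- contains code 31/40
  emit 'f', narrow to [7/10, 1/1)

Answer: 7/10 1/1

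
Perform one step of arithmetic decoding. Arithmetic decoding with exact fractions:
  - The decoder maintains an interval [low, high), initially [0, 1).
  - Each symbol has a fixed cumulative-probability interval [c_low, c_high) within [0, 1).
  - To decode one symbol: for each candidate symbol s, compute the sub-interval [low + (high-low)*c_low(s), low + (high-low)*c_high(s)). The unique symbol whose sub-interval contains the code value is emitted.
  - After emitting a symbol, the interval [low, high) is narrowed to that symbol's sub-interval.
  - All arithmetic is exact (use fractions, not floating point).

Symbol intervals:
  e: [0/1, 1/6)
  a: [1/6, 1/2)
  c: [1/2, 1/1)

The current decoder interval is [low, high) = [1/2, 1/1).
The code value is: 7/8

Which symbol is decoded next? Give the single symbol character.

Answer: c

Derivation:
Interval width = high − low = 1/1 − 1/2 = 1/2
Scaled code = (code − low) / width = (7/8 − 1/2) / 1/2 = 3/4
  e: [0/1, 1/6) 
  a: [1/6, 1/2) 
  c: [1/2, 1/1) ← scaled code falls here ✓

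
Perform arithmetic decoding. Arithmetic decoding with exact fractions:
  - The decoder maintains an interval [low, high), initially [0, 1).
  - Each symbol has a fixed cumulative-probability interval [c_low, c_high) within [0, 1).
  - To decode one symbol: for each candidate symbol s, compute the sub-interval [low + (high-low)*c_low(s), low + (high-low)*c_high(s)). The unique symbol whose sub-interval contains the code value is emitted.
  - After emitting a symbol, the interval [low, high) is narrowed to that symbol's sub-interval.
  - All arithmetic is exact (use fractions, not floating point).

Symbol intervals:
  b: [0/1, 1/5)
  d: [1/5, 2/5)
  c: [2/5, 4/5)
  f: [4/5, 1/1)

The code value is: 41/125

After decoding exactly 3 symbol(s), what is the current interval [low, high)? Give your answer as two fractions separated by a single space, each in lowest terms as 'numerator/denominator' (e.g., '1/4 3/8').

Answer: 39/125 43/125

Derivation:
Step 1: interval [0/1, 1/1), width = 1/1 - 0/1 = 1/1
  'b': [0/1 + 1/1*0/1, 0/1 + 1/1*1/5) = [0/1, 1/5)
  'd': [0/1 + 1/1*1/5, 0/1 + 1/1*2/5) = [1/5, 2/5) <- contains code 41/125
  'c': [0/1 + 1/1*2/5, 0/1 + 1/1*4/5) = [2/5, 4/5)
  'f': [0/1 + 1/1*4/5, 0/1 + 1/1*1/1) = [4/5, 1/1)
  emit 'd', narrow to [1/5, 2/5)
Step 2: interval [1/5, 2/5), width = 2/5 - 1/5 = 1/5
  'b': [1/5 + 1/5*0/1, 1/5 + 1/5*1/5) = [1/5, 6/25)
  'd': [1/5 + 1/5*1/5, 1/5 + 1/5*2/5) = [6/25, 7/25)
  'c': [1/5 + 1/5*2/5, 1/5 + 1/5*4/5) = [7/25, 9/25) <- contains code 41/125
  'f': [1/5 + 1/5*4/5, 1/5 + 1/5*1/1) = [9/25, 2/5)
  emit 'c', narrow to [7/25, 9/25)
Step 3: interval [7/25, 9/25), width = 9/25 - 7/25 = 2/25
  'b': [7/25 + 2/25*0/1, 7/25 + 2/25*1/5) = [7/25, 37/125)
  'd': [7/25 + 2/25*1/5, 7/25 + 2/25*2/5) = [37/125, 39/125)
  'c': [7/25 + 2/25*2/5, 7/25 + 2/25*4/5) = [39/125, 43/125) <- contains code 41/125
  'f': [7/25 + 2/25*4/5, 7/25 + 2/25*1/1) = [43/125, 9/25)
  emit 'c', narrow to [39/125, 43/125)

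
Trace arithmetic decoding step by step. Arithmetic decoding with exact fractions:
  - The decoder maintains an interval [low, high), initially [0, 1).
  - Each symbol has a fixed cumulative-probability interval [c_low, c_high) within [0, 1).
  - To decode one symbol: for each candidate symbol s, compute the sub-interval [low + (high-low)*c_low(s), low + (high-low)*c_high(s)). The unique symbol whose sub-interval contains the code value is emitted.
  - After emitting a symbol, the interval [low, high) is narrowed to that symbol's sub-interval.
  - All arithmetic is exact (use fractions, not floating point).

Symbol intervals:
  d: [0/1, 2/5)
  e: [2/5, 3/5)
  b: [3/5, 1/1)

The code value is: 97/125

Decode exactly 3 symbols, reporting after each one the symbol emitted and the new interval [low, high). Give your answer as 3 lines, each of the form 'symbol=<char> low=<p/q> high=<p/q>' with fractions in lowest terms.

Step 1: interval [0/1, 1/1), width = 1/1 - 0/1 = 1/1
  'd': [0/1 + 1/1*0/1, 0/1 + 1/1*2/5) = [0/1, 2/5)
  'e': [0/1 + 1/1*2/5, 0/1 + 1/1*3/5) = [2/5, 3/5)
  'b': [0/1 + 1/1*3/5, 0/1 + 1/1*1/1) = [3/5, 1/1) <- contains code 97/125
  emit 'b', narrow to [3/5, 1/1)
Step 2: interval [3/5, 1/1), width = 1/1 - 3/5 = 2/5
  'd': [3/5 + 2/5*0/1, 3/5 + 2/5*2/5) = [3/5, 19/25)
  'e': [3/5 + 2/5*2/5, 3/5 + 2/5*3/5) = [19/25, 21/25) <- contains code 97/125
  'b': [3/5 + 2/5*3/5, 3/5 + 2/5*1/1) = [21/25, 1/1)
  emit 'e', narrow to [19/25, 21/25)
Step 3: interval [19/25, 21/25), width = 21/25 - 19/25 = 2/25
  'd': [19/25 + 2/25*0/1, 19/25 + 2/25*2/5) = [19/25, 99/125) <- contains code 97/125
  'e': [19/25 + 2/25*2/5, 19/25 + 2/25*3/5) = [99/125, 101/125)
  'b': [19/25 + 2/25*3/5, 19/25 + 2/25*1/1) = [101/125, 21/25)
  emit 'd', narrow to [19/25, 99/125)

Answer: symbol=b low=3/5 high=1/1
symbol=e low=19/25 high=21/25
symbol=d low=19/25 high=99/125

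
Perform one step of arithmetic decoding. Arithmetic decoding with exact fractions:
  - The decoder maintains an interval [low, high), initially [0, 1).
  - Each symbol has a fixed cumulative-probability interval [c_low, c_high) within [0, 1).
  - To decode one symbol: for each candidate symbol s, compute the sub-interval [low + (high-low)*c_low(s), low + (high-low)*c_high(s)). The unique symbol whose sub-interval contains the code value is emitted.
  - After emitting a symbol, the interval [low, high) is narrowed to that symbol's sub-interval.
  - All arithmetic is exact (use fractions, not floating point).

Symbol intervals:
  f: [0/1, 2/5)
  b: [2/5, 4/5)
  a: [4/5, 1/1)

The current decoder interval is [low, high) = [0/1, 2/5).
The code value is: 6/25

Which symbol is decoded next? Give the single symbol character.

Interval width = high − low = 2/5 − 0/1 = 2/5
Scaled code = (code − low) / width = (6/25 − 0/1) / 2/5 = 3/5
  f: [0/1, 2/5) 
  b: [2/5, 4/5) ← scaled code falls here ✓
  a: [4/5, 1/1) 

Answer: b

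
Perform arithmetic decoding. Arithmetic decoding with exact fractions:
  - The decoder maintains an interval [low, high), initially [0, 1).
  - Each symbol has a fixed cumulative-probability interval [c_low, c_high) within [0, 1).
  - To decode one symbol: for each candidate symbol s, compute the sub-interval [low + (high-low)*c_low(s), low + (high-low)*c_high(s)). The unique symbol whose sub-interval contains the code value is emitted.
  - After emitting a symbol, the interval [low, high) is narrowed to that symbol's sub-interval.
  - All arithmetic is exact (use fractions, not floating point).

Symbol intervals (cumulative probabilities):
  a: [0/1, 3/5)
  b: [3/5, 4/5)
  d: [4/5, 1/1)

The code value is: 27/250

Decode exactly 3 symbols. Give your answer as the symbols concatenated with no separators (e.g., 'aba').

Step 1: interval [0/1, 1/1), width = 1/1 - 0/1 = 1/1
  'a': [0/1 + 1/1*0/1, 0/1 + 1/1*3/5) = [0/1, 3/5) <- contains code 27/250
  'b': [0/1 + 1/1*3/5, 0/1 + 1/1*4/5) = [3/5, 4/5)
  'd': [0/1 + 1/1*4/5, 0/1 + 1/1*1/1) = [4/5, 1/1)
  emit 'a', narrow to [0/1, 3/5)
Step 2: interval [0/1, 3/5), width = 3/5 - 0/1 = 3/5
  'a': [0/1 + 3/5*0/1, 0/1 + 3/5*3/5) = [0/1, 9/25) <- contains code 27/250
  'b': [0/1 + 3/5*3/5, 0/1 + 3/5*4/5) = [9/25, 12/25)
  'd': [0/1 + 3/5*4/5, 0/1 + 3/5*1/1) = [12/25, 3/5)
  emit 'a', narrow to [0/1, 9/25)
Step 3: interval [0/1, 9/25), width = 9/25 - 0/1 = 9/25
  'a': [0/1 + 9/25*0/1, 0/1 + 9/25*3/5) = [0/1, 27/125) <- contains code 27/250
  'b': [0/1 + 9/25*3/5, 0/1 + 9/25*4/5) = [27/125, 36/125)
  'd': [0/1 + 9/25*4/5, 0/1 + 9/25*1/1) = [36/125, 9/25)
  emit 'a', narrow to [0/1, 27/125)

Answer: aaa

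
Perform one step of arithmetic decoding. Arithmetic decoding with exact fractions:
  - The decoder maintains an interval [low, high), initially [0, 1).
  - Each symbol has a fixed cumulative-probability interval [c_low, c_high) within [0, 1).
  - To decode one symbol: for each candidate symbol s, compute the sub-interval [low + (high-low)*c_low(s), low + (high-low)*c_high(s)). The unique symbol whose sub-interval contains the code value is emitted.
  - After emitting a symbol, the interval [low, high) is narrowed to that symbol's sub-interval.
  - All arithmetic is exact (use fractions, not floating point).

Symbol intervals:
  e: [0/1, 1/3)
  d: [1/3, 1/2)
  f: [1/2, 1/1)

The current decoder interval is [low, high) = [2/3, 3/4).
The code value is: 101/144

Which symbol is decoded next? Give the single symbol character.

Answer: d

Derivation:
Interval width = high − low = 3/4 − 2/3 = 1/12
Scaled code = (code − low) / width = (101/144 − 2/3) / 1/12 = 5/12
  e: [0/1, 1/3) 
  d: [1/3, 1/2) ← scaled code falls here ✓
  f: [1/2, 1/1) 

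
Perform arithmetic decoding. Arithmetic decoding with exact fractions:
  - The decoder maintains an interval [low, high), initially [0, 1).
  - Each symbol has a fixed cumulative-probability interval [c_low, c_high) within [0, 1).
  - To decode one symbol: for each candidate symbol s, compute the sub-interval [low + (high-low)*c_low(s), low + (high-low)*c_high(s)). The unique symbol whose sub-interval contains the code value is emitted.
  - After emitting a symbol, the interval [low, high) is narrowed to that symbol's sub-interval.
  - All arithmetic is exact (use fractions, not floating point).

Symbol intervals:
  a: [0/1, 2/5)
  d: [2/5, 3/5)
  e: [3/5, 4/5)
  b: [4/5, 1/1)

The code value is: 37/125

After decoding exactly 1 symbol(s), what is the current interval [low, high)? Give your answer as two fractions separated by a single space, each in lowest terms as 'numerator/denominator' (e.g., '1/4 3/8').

Answer: 0/1 2/5

Derivation:
Step 1: interval [0/1, 1/1), width = 1/1 - 0/1 = 1/1
  'a': [0/1 + 1/1*0/1, 0/1 + 1/1*2/5) = [0/1, 2/5) <- contains code 37/125
  'd': [0/1 + 1/1*2/5, 0/1 + 1/1*3/5) = [2/5, 3/5)
  'e': [0/1 + 1/1*3/5, 0/1 + 1/1*4/5) = [3/5, 4/5)
  'b': [0/1 + 1/1*4/5, 0/1 + 1/1*1/1) = [4/5, 1/1)
  emit 'a', narrow to [0/1, 2/5)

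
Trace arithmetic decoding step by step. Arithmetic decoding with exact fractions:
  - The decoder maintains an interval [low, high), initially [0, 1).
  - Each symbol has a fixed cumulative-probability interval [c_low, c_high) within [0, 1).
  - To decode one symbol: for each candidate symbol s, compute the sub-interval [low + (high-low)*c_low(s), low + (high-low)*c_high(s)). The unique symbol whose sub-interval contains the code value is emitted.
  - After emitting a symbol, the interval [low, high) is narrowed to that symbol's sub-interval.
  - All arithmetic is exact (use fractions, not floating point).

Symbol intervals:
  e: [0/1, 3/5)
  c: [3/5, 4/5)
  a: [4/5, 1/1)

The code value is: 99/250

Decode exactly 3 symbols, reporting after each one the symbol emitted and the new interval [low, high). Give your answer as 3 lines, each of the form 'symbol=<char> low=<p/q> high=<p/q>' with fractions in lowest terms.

Answer: symbol=e low=0/1 high=3/5
symbol=c low=9/25 high=12/25
symbol=e low=9/25 high=54/125

Derivation:
Step 1: interval [0/1, 1/1), width = 1/1 - 0/1 = 1/1
  'e': [0/1 + 1/1*0/1, 0/1 + 1/1*3/5) = [0/1, 3/5) <- contains code 99/250
  'c': [0/1 + 1/1*3/5, 0/1 + 1/1*4/5) = [3/5, 4/5)
  'a': [0/1 + 1/1*4/5, 0/1 + 1/1*1/1) = [4/5, 1/1)
  emit 'e', narrow to [0/1, 3/5)
Step 2: interval [0/1, 3/5), width = 3/5 - 0/1 = 3/5
  'e': [0/1 + 3/5*0/1, 0/1 + 3/5*3/5) = [0/1, 9/25)
  'c': [0/1 + 3/5*3/5, 0/1 + 3/5*4/5) = [9/25, 12/25) <- contains code 99/250
  'a': [0/1 + 3/5*4/5, 0/1 + 3/5*1/1) = [12/25, 3/5)
  emit 'c', narrow to [9/25, 12/25)
Step 3: interval [9/25, 12/25), width = 12/25 - 9/25 = 3/25
  'e': [9/25 + 3/25*0/1, 9/25 + 3/25*3/5) = [9/25, 54/125) <- contains code 99/250
  'c': [9/25 + 3/25*3/5, 9/25 + 3/25*4/5) = [54/125, 57/125)
  'a': [9/25 + 3/25*4/5, 9/25 + 3/25*1/1) = [57/125, 12/25)
  emit 'e', narrow to [9/25, 54/125)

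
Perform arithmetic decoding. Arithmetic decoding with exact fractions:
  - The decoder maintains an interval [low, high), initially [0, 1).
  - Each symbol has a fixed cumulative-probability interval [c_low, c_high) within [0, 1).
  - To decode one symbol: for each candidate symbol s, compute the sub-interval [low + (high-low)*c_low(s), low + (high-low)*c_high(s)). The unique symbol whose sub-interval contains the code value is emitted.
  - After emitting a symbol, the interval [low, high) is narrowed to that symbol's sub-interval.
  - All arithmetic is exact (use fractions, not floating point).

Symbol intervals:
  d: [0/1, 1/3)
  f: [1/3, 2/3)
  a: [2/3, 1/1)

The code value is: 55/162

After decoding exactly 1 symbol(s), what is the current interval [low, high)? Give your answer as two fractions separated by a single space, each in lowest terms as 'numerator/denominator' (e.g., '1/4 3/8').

Answer: 1/3 2/3

Derivation:
Step 1: interval [0/1, 1/1), width = 1/1 - 0/1 = 1/1
  'd': [0/1 + 1/1*0/1, 0/1 + 1/1*1/3) = [0/1, 1/3)
  'f': [0/1 + 1/1*1/3, 0/1 + 1/1*2/3) = [1/3, 2/3) <- contains code 55/162
  'a': [0/1 + 1/1*2/3, 0/1 + 1/1*1/1) = [2/3, 1/1)
  emit 'f', narrow to [1/3, 2/3)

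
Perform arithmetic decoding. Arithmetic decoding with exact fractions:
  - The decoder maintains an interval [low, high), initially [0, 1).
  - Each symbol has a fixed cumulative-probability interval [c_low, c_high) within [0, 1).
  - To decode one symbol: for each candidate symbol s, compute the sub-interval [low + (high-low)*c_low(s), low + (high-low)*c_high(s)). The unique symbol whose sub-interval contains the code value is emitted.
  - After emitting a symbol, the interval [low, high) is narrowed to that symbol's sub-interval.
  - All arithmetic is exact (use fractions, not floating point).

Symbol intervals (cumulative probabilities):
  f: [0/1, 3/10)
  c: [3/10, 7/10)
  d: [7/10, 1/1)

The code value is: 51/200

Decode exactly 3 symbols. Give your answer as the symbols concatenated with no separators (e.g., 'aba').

Step 1: interval [0/1, 1/1), width = 1/1 - 0/1 = 1/1
  'f': [0/1 + 1/1*0/1, 0/1 + 1/1*3/10) = [0/1, 3/10) <- contains code 51/200
  'c': [0/1 + 1/1*3/10, 0/1 + 1/1*7/10) = [3/10, 7/10)
  'd': [0/1 + 1/1*7/10, 0/1 + 1/1*1/1) = [7/10, 1/1)
  emit 'f', narrow to [0/1, 3/10)
Step 2: interval [0/1, 3/10), width = 3/10 - 0/1 = 3/10
  'f': [0/1 + 3/10*0/1, 0/1 + 3/10*3/10) = [0/1, 9/100)
  'c': [0/1 + 3/10*3/10, 0/1 + 3/10*7/10) = [9/100, 21/100)
  'd': [0/1 + 3/10*7/10, 0/1 + 3/10*1/1) = [21/100, 3/10) <- contains code 51/200
  emit 'd', narrow to [21/100, 3/10)
Step 3: interval [21/100, 3/10), width = 3/10 - 21/100 = 9/100
  'f': [21/100 + 9/100*0/1, 21/100 + 9/100*3/10) = [21/100, 237/1000)
  'c': [21/100 + 9/100*3/10, 21/100 + 9/100*7/10) = [237/1000, 273/1000) <- contains code 51/200
  'd': [21/100 + 9/100*7/10, 21/100 + 9/100*1/1) = [273/1000, 3/10)
  emit 'c', narrow to [237/1000, 273/1000)

Answer: fdc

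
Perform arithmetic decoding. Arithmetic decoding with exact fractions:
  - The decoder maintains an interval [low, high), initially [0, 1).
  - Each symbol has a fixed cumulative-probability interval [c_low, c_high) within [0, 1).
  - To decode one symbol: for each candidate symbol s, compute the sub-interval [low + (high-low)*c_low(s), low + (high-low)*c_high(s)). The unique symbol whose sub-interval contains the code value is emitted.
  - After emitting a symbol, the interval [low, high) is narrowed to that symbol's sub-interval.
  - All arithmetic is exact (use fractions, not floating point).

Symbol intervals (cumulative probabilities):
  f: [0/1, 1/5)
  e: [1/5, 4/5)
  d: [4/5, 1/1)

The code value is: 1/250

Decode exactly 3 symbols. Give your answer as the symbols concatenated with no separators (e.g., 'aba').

Answer: fff

Derivation:
Step 1: interval [0/1, 1/1), width = 1/1 - 0/1 = 1/1
  'f': [0/1 + 1/1*0/1, 0/1 + 1/1*1/5) = [0/1, 1/5) <- contains code 1/250
  'e': [0/1 + 1/1*1/5, 0/1 + 1/1*4/5) = [1/5, 4/5)
  'd': [0/1 + 1/1*4/5, 0/1 + 1/1*1/1) = [4/5, 1/1)
  emit 'f', narrow to [0/1, 1/5)
Step 2: interval [0/1, 1/5), width = 1/5 - 0/1 = 1/5
  'f': [0/1 + 1/5*0/1, 0/1 + 1/5*1/5) = [0/1, 1/25) <- contains code 1/250
  'e': [0/1 + 1/5*1/5, 0/1 + 1/5*4/5) = [1/25, 4/25)
  'd': [0/1 + 1/5*4/5, 0/1 + 1/5*1/1) = [4/25, 1/5)
  emit 'f', narrow to [0/1, 1/25)
Step 3: interval [0/1, 1/25), width = 1/25 - 0/1 = 1/25
  'f': [0/1 + 1/25*0/1, 0/1 + 1/25*1/5) = [0/1, 1/125) <- contains code 1/250
  'e': [0/1 + 1/25*1/5, 0/1 + 1/25*4/5) = [1/125, 4/125)
  'd': [0/1 + 1/25*4/5, 0/1 + 1/25*1/1) = [4/125, 1/25)
  emit 'f', narrow to [0/1, 1/125)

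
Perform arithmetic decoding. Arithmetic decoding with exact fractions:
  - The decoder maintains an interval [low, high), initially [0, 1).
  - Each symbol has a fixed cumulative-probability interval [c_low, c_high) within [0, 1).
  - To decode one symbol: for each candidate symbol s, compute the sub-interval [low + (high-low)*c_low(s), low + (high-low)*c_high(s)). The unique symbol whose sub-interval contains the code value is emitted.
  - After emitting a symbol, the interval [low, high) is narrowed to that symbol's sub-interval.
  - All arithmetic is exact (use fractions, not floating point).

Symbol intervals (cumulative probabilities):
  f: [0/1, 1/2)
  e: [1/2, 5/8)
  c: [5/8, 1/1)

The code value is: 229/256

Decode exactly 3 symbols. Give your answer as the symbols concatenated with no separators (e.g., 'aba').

Answer: ccf

Derivation:
Step 1: interval [0/1, 1/1), width = 1/1 - 0/1 = 1/1
  'f': [0/1 + 1/1*0/1, 0/1 + 1/1*1/2) = [0/1, 1/2)
  'e': [0/1 + 1/1*1/2, 0/1 + 1/1*5/8) = [1/2, 5/8)
  'c': [0/1 + 1/1*5/8, 0/1 + 1/1*1/1) = [5/8, 1/1) <- contains code 229/256
  emit 'c', narrow to [5/8, 1/1)
Step 2: interval [5/8, 1/1), width = 1/1 - 5/8 = 3/8
  'f': [5/8 + 3/8*0/1, 5/8 + 3/8*1/2) = [5/8, 13/16)
  'e': [5/8 + 3/8*1/2, 5/8 + 3/8*5/8) = [13/16, 55/64)
  'c': [5/8 + 3/8*5/8, 5/8 + 3/8*1/1) = [55/64, 1/1) <- contains code 229/256
  emit 'c', narrow to [55/64, 1/1)
Step 3: interval [55/64, 1/1), width = 1/1 - 55/64 = 9/64
  'f': [55/64 + 9/64*0/1, 55/64 + 9/64*1/2) = [55/64, 119/128) <- contains code 229/256
  'e': [55/64 + 9/64*1/2, 55/64 + 9/64*5/8) = [119/128, 485/512)
  'c': [55/64 + 9/64*5/8, 55/64 + 9/64*1/1) = [485/512, 1/1)
  emit 'f', narrow to [55/64, 119/128)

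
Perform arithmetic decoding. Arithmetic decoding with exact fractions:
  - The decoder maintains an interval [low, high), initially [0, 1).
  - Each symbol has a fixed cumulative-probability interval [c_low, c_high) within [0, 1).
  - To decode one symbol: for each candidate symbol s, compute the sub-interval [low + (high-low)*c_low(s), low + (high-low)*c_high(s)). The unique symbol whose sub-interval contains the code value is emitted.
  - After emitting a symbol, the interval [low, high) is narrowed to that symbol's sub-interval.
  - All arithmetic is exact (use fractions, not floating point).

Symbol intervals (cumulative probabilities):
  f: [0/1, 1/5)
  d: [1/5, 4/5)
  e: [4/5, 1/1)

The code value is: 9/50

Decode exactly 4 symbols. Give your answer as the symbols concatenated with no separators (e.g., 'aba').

Answer: fedd

Derivation:
Step 1: interval [0/1, 1/1), width = 1/1 - 0/1 = 1/1
  'f': [0/1 + 1/1*0/1, 0/1 + 1/1*1/5) = [0/1, 1/5) <- contains code 9/50
  'd': [0/1 + 1/1*1/5, 0/1 + 1/1*4/5) = [1/5, 4/5)
  'e': [0/1 + 1/1*4/5, 0/1 + 1/1*1/1) = [4/5, 1/1)
  emit 'f', narrow to [0/1, 1/5)
Step 2: interval [0/1, 1/5), width = 1/5 - 0/1 = 1/5
  'f': [0/1 + 1/5*0/1, 0/1 + 1/5*1/5) = [0/1, 1/25)
  'd': [0/1 + 1/5*1/5, 0/1 + 1/5*4/5) = [1/25, 4/25)
  'e': [0/1 + 1/5*4/5, 0/1 + 1/5*1/1) = [4/25, 1/5) <- contains code 9/50
  emit 'e', narrow to [4/25, 1/5)
Step 3: interval [4/25, 1/5), width = 1/5 - 4/25 = 1/25
  'f': [4/25 + 1/25*0/1, 4/25 + 1/25*1/5) = [4/25, 21/125)
  'd': [4/25 + 1/25*1/5, 4/25 + 1/25*4/5) = [21/125, 24/125) <- contains code 9/50
  'e': [4/25 + 1/25*4/5, 4/25 + 1/25*1/1) = [24/125, 1/5)
  emit 'd', narrow to [21/125, 24/125)
Step 4: interval [21/125, 24/125), width = 24/125 - 21/125 = 3/125
  'f': [21/125 + 3/125*0/1, 21/125 + 3/125*1/5) = [21/125, 108/625)
  'd': [21/125 + 3/125*1/5, 21/125 + 3/125*4/5) = [108/625, 117/625) <- contains code 9/50
  'e': [21/125 + 3/125*4/5, 21/125 + 3/125*1/1) = [117/625, 24/125)
  emit 'd', narrow to [108/625, 117/625)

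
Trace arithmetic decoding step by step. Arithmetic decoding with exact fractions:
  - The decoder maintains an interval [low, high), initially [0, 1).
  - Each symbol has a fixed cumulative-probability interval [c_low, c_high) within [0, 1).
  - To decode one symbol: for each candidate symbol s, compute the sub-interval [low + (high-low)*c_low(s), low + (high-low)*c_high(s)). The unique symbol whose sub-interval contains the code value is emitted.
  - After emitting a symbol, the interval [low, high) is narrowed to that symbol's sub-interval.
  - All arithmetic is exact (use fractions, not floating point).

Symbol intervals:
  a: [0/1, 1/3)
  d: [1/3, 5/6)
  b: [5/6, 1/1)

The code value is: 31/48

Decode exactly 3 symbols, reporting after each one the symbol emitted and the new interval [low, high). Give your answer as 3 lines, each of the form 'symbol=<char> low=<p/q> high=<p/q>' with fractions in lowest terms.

Step 1: interval [0/1, 1/1), width = 1/1 - 0/1 = 1/1
  'a': [0/1 + 1/1*0/1, 0/1 + 1/1*1/3) = [0/1, 1/3)
  'd': [0/1 + 1/1*1/3, 0/1 + 1/1*5/6) = [1/3, 5/6) <- contains code 31/48
  'b': [0/1 + 1/1*5/6, 0/1 + 1/1*1/1) = [5/6, 1/1)
  emit 'd', narrow to [1/3, 5/6)
Step 2: interval [1/3, 5/6), width = 5/6 - 1/3 = 1/2
  'a': [1/3 + 1/2*0/1, 1/3 + 1/2*1/3) = [1/3, 1/2)
  'd': [1/3 + 1/2*1/3, 1/3 + 1/2*5/6) = [1/2, 3/4) <- contains code 31/48
  'b': [1/3 + 1/2*5/6, 1/3 + 1/2*1/1) = [3/4, 5/6)
  emit 'd', narrow to [1/2, 3/4)
Step 3: interval [1/2, 3/4), width = 3/4 - 1/2 = 1/4
  'a': [1/2 + 1/4*0/1, 1/2 + 1/4*1/3) = [1/2, 7/12)
  'd': [1/2 + 1/4*1/3, 1/2 + 1/4*5/6) = [7/12, 17/24) <- contains code 31/48
  'b': [1/2 + 1/4*5/6, 1/2 + 1/4*1/1) = [17/24, 3/4)
  emit 'd', narrow to [7/12, 17/24)

Answer: symbol=d low=1/3 high=5/6
symbol=d low=1/2 high=3/4
symbol=d low=7/12 high=17/24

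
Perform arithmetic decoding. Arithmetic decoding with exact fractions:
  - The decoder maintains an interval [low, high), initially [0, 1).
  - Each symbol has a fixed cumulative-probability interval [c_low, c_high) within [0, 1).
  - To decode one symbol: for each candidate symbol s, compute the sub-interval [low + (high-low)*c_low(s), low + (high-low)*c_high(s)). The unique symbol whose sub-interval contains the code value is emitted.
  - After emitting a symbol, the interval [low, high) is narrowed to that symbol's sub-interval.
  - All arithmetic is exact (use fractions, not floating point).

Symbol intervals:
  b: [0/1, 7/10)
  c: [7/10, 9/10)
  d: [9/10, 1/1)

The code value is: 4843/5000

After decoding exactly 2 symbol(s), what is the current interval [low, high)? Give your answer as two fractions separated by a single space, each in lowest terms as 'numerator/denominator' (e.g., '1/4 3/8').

Answer: 9/10 97/100

Derivation:
Step 1: interval [0/1, 1/1), width = 1/1 - 0/1 = 1/1
  'b': [0/1 + 1/1*0/1, 0/1 + 1/1*7/10) = [0/1, 7/10)
  'c': [0/1 + 1/1*7/10, 0/1 + 1/1*9/10) = [7/10, 9/10)
  'd': [0/1 + 1/1*9/10, 0/1 + 1/1*1/1) = [9/10, 1/1) <- contains code 4843/5000
  emit 'd', narrow to [9/10, 1/1)
Step 2: interval [9/10, 1/1), width = 1/1 - 9/10 = 1/10
  'b': [9/10 + 1/10*0/1, 9/10 + 1/10*7/10) = [9/10, 97/100) <- contains code 4843/5000
  'c': [9/10 + 1/10*7/10, 9/10 + 1/10*9/10) = [97/100, 99/100)
  'd': [9/10 + 1/10*9/10, 9/10 + 1/10*1/1) = [99/100, 1/1)
  emit 'b', narrow to [9/10, 97/100)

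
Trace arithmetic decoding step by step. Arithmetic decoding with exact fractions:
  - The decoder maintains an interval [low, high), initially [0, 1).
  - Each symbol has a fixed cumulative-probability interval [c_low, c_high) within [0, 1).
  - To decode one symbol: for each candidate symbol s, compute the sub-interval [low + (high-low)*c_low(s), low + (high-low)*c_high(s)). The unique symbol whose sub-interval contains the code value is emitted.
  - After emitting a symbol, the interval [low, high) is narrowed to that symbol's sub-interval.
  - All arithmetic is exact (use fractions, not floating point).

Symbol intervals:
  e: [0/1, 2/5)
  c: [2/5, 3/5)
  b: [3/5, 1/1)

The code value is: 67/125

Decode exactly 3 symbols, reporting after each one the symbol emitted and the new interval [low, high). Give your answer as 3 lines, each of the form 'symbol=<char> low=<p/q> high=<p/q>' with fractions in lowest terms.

Step 1: interval [0/1, 1/1), width = 1/1 - 0/1 = 1/1
  'e': [0/1 + 1/1*0/1, 0/1 + 1/1*2/5) = [0/1, 2/5)
  'c': [0/1 + 1/1*2/5, 0/1 + 1/1*3/5) = [2/5, 3/5) <- contains code 67/125
  'b': [0/1 + 1/1*3/5, 0/1 + 1/1*1/1) = [3/5, 1/1)
  emit 'c', narrow to [2/5, 3/5)
Step 2: interval [2/5, 3/5), width = 3/5 - 2/5 = 1/5
  'e': [2/5 + 1/5*0/1, 2/5 + 1/5*2/5) = [2/5, 12/25)
  'c': [2/5 + 1/5*2/5, 2/5 + 1/5*3/5) = [12/25, 13/25)
  'b': [2/5 + 1/5*3/5, 2/5 + 1/5*1/1) = [13/25, 3/5) <- contains code 67/125
  emit 'b', narrow to [13/25, 3/5)
Step 3: interval [13/25, 3/5), width = 3/5 - 13/25 = 2/25
  'e': [13/25 + 2/25*0/1, 13/25 + 2/25*2/5) = [13/25, 69/125) <- contains code 67/125
  'c': [13/25 + 2/25*2/5, 13/25 + 2/25*3/5) = [69/125, 71/125)
  'b': [13/25 + 2/25*3/5, 13/25 + 2/25*1/1) = [71/125, 3/5)
  emit 'e', narrow to [13/25, 69/125)

Answer: symbol=c low=2/5 high=3/5
symbol=b low=13/25 high=3/5
symbol=e low=13/25 high=69/125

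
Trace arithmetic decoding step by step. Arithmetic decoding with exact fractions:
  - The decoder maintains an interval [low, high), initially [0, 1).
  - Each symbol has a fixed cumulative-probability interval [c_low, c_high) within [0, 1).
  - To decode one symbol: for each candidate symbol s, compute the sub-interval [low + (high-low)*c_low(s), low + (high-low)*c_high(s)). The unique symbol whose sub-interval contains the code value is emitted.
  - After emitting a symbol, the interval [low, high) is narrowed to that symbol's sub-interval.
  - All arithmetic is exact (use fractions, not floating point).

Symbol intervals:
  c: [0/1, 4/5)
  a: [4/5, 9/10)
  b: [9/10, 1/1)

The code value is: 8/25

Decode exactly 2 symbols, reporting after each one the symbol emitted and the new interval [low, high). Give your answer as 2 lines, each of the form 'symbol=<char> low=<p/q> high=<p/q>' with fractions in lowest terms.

Answer: symbol=c low=0/1 high=4/5
symbol=c low=0/1 high=16/25

Derivation:
Step 1: interval [0/1, 1/1), width = 1/1 - 0/1 = 1/1
  'c': [0/1 + 1/1*0/1, 0/1 + 1/1*4/5) = [0/1, 4/5) <- contains code 8/25
  'a': [0/1 + 1/1*4/5, 0/1 + 1/1*9/10) = [4/5, 9/10)
  'b': [0/1 + 1/1*9/10, 0/1 + 1/1*1/1) = [9/10, 1/1)
  emit 'c', narrow to [0/1, 4/5)
Step 2: interval [0/1, 4/5), width = 4/5 - 0/1 = 4/5
  'c': [0/1 + 4/5*0/1, 0/1 + 4/5*4/5) = [0/1, 16/25) <- contains code 8/25
  'a': [0/1 + 4/5*4/5, 0/1 + 4/5*9/10) = [16/25, 18/25)
  'b': [0/1 + 4/5*9/10, 0/1 + 4/5*1/1) = [18/25, 4/5)
  emit 'c', narrow to [0/1, 16/25)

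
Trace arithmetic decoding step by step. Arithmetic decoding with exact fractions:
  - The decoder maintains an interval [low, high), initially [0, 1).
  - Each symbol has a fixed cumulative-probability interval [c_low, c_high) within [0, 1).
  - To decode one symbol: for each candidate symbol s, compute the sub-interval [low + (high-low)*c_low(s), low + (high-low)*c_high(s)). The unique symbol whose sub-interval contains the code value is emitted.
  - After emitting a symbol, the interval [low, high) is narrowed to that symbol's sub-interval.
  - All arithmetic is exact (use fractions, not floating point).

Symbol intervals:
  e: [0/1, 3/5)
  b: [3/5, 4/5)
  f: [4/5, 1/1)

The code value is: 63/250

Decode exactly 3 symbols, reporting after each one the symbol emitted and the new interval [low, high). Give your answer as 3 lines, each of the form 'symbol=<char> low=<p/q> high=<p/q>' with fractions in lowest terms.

Step 1: interval [0/1, 1/1), width = 1/1 - 0/1 = 1/1
  'e': [0/1 + 1/1*0/1, 0/1 + 1/1*3/5) = [0/1, 3/5) <- contains code 63/250
  'b': [0/1 + 1/1*3/5, 0/1 + 1/1*4/5) = [3/5, 4/5)
  'f': [0/1 + 1/1*4/5, 0/1 + 1/1*1/1) = [4/5, 1/1)
  emit 'e', narrow to [0/1, 3/5)
Step 2: interval [0/1, 3/5), width = 3/5 - 0/1 = 3/5
  'e': [0/1 + 3/5*0/1, 0/1 + 3/5*3/5) = [0/1, 9/25) <- contains code 63/250
  'b': [0/1 + 3/5*3/5, 0/1 + 3/5*4/5) = [9/25, 12/25)
  'f': [0/1 + 3/5*4/5, 0/1 + 3/5*1/1) = [12/25, 3/5)
  emit 'e', narrow to [0/1, 9/25)
Step 3: interval [0/1, 9/25), width = 9/25 - 0/1 = 9/25
  'e': [0/1 + 9/25*0/1, 0/1 + 9/25*3/5) = [0/1, 27/125)
  'b': [0/1 + 9/25*3/5, 0/1 + 9/25*4/5) = [27/125, 36/125) <- contains code 63/250
  'f': [0/1 + 9/25*4/5, 0/1 + 9/25*1/1) = [36/125, 9/25)
  emit 'b', narrow to [27/125, 36/125)

Answer: symbol=e low=0/1 high=3/5
symbol=e low=0/1 high=9/25
symbol=b low=27/125 high=36/125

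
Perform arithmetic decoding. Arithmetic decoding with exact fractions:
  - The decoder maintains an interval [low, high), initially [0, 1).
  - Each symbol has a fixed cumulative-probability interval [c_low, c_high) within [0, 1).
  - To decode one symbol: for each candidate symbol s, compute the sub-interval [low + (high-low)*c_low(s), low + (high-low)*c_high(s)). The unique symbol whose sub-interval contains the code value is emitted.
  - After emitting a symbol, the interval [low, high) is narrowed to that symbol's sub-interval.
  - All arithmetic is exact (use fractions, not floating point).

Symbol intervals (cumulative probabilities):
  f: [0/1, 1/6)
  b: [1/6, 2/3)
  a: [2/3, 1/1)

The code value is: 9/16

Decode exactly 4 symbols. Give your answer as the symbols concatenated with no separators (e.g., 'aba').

Step 1: interval [0/1, 1/1), width = 1/1 - 0/1 = 1/1
  'f': [0/1 + 1/1*0/1, 0/1 + 1/1*1/6) = [0/1, 1/6)
  'b': [0/1 + 1/1*1/6, 0/1 + 1/1*2/3) = [1/6, 2/3) <- contains code 9/16
  'a': [0/1 + 1/1*2/3, 0/1 + 1/1*1/1) = [2/3, 1/1)
  emit 'b', narrow to [1/6, 2/3)
Step 2: interval [1/6, 2/3), width = 2/3 - 1/6 = 1/2
  'f': [1/6 + 1/2*0/1, 1/6 + 1/2*1/6) = [1/6, 1/4)
  'b': [1/6 + 1/2*1/6, 1/6 + 1/2*2/3) = [1/4, 1/2)
  'a': [1/6 + 1/2*2/3, 1/6 + 1/2*1/1) = [1/2, 2/3) <- contains code 9/16
  emit 'a', narrow to [1/2, 2/3)
Step 3: interval [1/2, 2/3), width = 2/3 - 1/2 = 1/6
  'f': [1/2 + 1/6*0/1, 1/2 + 1/6*1/6) = [1/2, 19/36)
  'b': [1/2 + 1/6*1/6, 1/2 + 1/6*2/3) = [19/36, 11/18) <- contains code 9/16
  'a': [1/2 + 1/6*2/3, 1/2 + 1/6*1/1) = [11/18, 2/3)
  emit 'b', narrow to [19/36, 11/18)
Step 4: interval [19/36, 11/18), width = 11/18 - 19/36 = 1/12
  'f': [19/36 + 1/12*0/1, 19/36 + 1/12*1/6) = [19/36, 13/24)
  'b': [19/36 + 1/12*1/6, 19/36 + 1/12*2/3) = [13/24, 7/12) <- contains code 9/16
  'a': [19/36 + 1/12*2/3, 19/36 + 1/12*1/1) = [7/12, 11/18)
  emit 'b', narrow to [13/24, 7/12)

Answer: babb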